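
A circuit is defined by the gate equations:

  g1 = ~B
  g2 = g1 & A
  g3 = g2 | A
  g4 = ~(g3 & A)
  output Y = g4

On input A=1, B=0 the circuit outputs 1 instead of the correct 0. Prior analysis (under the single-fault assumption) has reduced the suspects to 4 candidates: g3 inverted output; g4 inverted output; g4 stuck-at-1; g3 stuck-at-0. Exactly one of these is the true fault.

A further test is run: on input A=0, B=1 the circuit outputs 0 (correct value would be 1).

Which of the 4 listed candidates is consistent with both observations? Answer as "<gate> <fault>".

Evaluate each candidate on input A=0, B=1:
  g3 inverted output: g1=0, g2=0, g3=1 [inverted output], g4=1 → 1 — eliminated
  g4 inverted output: g1=0, g2=0, g3=0, g4=0 [inverted output] → 0 — matches
  g4 stuck-at-1: g1=0, g2=0, g3=0, g4=1 [stuck-at-1] → 1 — eliminated
  g3 stuck-at-0: g1=0, g2=0, g3=0 [stuck-at-0], g4=1 → 1 — eliminated
Only g4 inverted output reproduces the observed 0.

g4 inverted output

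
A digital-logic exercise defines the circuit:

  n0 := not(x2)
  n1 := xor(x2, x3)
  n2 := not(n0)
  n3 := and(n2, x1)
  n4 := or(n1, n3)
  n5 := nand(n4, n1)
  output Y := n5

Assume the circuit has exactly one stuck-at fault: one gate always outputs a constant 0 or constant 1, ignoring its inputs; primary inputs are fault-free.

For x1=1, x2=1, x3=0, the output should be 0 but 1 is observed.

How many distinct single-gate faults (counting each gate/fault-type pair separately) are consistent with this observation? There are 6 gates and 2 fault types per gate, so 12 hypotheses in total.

3

Fault-free: n0=0, n1=1, n2=1, n3=1, n4=1, n5=0 → 0. Observed 1.
  n0 stuck-at-0: output 0 ✗
  n0 stuck-at-1: output 0 ✗
  n1 stuck-at-0: output 1 ✓
  n1 stuck-at-1: output 0 ✗
  n2 stuck-at-0: output 0 ✗
  n2 stuck-at-1: output 0 ✗
  n3 stuck-at-0: output 0 ✗
  n3 stuck-at-1: output 0 ✗
  n4 stuck-at-0: output 1 ✓
  n4 stuck-at-1: output 0 ✗
  n5 stuck-at-0: output 0 ✗
  n5 stuck-at-1: output 1 ✓
Consistent faults: {n1 stuck-at-0, n4 stuck-at-0, n5 stuck-at-1} — 3 in all.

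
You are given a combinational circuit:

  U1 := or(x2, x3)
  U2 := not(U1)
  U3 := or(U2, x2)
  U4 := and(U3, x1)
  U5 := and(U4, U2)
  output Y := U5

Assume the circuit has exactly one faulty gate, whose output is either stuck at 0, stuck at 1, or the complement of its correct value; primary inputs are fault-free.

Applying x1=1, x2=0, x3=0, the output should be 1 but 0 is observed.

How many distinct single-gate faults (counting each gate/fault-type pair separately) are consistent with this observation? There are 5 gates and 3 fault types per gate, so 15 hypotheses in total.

10

Fault-free: U1=0, U2=1, U3=1, U4=1, U5=1 → 1. Observed 0.
  U1: stuck-at-1, inverted output ✓; others ✗
  U2: stuck-at-0, inverted output ✓; others ✗
  U3: stuck-at-0, inverted output ✓; others ✗
  U4: stuck-at-0, inverted output ✓; others ✗
  U5: stuck-at-0, inverted output ✓; others ✗
Consistent faults: {U1 stuck-at-1, U1 inverted output, U2 stuck-at-0, U2 inverted output, U3 stuck-at-0, U3 inverted output, U4 stuck-at-0, U4 inverted output, U5 stuck-at-0, U5 inverted output} — 10 in all.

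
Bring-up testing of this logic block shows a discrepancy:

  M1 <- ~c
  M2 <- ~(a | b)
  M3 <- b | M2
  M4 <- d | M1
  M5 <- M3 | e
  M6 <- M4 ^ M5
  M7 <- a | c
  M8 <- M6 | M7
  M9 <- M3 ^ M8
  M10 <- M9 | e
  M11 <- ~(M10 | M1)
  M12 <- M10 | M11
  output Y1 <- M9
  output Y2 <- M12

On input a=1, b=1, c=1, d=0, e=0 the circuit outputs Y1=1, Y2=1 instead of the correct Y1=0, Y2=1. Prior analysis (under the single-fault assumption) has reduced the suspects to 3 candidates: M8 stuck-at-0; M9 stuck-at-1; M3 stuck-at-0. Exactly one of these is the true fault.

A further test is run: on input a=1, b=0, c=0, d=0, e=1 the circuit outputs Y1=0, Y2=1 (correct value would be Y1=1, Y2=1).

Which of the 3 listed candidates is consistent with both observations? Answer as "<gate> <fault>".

Evaluate each candidate on input a=1, b=0, c=0, d=0, e=1:
  M8 stuck-at-0: M1=1, M2=0, M3=0, M4=1, M5=1, M6=0, M7=1, M8=0 [stuck-at-0], M9=0, M10=1, M11=0, M12=1 → Y1=0, Y2=1 — matches
  M9 stuck-at-1: M1=1, M2=0, M3=0, M4=1, M5=1, M6=0, M7=1, M8=1, M9=1 [stuck-at-1], M10=1, M11=0, M12=1 → Y1=1, Y2=1 — eliminated
  M3 stuck-at-0: M1=1, M2=0, M3=0 [stuck-at-0], M4=1, M5=1, M6=0, M7=1, M8=1, M9=1, M10=1, M11=0, M12=1 → Y1=1, Y2=1 — eliminated
Only M8 stuck-at-0 reproduces the observed Y1=0, Y2=1.

M8 stuck-at-0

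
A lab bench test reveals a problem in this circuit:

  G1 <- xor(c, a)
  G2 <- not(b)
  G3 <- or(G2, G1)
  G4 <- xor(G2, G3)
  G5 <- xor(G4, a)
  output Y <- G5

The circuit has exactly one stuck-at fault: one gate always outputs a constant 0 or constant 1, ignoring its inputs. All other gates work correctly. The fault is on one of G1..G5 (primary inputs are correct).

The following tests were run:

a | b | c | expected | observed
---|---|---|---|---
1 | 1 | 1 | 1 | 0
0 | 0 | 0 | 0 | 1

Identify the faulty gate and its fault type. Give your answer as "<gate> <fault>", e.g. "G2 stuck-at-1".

G4 stuck-at-1

Fault-free values for test 1 (a=1, b=1, c=1): G1=0, G2=0, G3=0, G4=0, G5=1, giving Y=1. Observed 0.
Test 1: faults giving observed 0 are {G1 stuck-at-1, G3 stuck-at-1, G4 stuck-at-1, G5 stuck-at-0}.
Test 2 (a=0, b=0, c=0): fault-free G1=0, G2=1, G3=1, G4=0, G5=0 → 0; observed 1. Eliminates G1 stuck-at-1, G3 stuck-at-1, G5 stuck-at-0.
Only G4 stuck-at-1 is consistent with every test.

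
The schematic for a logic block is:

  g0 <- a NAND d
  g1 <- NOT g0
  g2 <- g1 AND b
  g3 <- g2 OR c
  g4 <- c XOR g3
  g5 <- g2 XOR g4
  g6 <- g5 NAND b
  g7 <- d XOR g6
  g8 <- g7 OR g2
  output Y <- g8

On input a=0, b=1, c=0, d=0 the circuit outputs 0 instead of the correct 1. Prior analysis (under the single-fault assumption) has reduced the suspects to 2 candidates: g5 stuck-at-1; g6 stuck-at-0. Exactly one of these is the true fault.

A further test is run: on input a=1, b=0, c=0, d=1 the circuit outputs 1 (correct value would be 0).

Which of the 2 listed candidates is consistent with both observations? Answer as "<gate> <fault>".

g6 stuck-at-0

Evaluate each candidate on input a=1, b=0, c=0, d=1:
  g5 stuck-at-1: g0=0, g1=1, g2=0, g3=0, g4=0, g5=1 [stuck-at-1], g6=1, g7=0, g8=0 → 0 — eliminated
  g6 stuck-at-0: g0=0, g1=1, g2=0, g3=0, g4=0, g5=0, g6=0 [stuck-at-0], g7=1, g8=1 → 1 — matches
Only g6 stuck-at-0 reproduces the observed 1.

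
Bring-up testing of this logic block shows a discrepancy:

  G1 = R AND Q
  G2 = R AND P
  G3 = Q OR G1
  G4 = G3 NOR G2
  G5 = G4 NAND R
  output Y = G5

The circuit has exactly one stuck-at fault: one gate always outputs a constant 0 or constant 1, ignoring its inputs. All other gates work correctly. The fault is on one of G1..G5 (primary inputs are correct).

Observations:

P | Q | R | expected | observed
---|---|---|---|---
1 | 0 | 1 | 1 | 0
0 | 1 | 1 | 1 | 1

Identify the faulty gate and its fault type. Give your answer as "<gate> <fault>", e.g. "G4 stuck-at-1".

Fault-free values for test 1 (P=1, Q=0, R=1): G1=0, G2=1, G3=0, G4=0, G5=1, giving Y=1. Observed 0.
Test 1: faults giving observed 0 are {G2 stuck-at-0, G4 stuck-at-1, G5 stuck-at-0}.
Test 2 (P=0, Q=1, R=1): fault-free G1=1, G2=0, G3=1, G4=0, G5=1 → 1; observed 1. Eliminates G4 stuck-at-1, G5 stuck-at-0.
Only G2 stuck-at-0 is consistent with every test.

G2 stuck-at-0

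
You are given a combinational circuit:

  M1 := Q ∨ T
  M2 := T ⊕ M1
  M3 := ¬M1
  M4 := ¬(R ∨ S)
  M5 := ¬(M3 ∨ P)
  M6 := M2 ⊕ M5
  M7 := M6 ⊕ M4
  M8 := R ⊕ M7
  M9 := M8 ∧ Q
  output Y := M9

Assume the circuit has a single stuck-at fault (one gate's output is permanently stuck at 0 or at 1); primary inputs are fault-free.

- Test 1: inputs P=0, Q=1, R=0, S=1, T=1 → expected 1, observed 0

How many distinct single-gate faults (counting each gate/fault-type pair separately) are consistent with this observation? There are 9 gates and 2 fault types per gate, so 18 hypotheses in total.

Fault-free: M1=1, M2=0, M3=0, M4=0, M5=1, M6=1, M7=1, M8=1, M9=1 → 1. Observed 0.
  M1: none of the 2 fault types match ✗
  M2: stuck-at-1 ✓; others ✗
  M3: stuck-at-1 ✓; others ✗
  M4: stuck-at-1 ✓; others ✗
  M5: stuck-at-0 ✓; others ✗
  M6: stuck-at-0 ✓; others ✗
  M7: stuck-at-0 ✓; others ✗
  M8: stuck-at-0 ✓; others ✗
  M9: stuck-at-0 ✓; others ✗
Consistent faults: {M2 stuck-at-1, M3 stuck-at-1, M4 stuck-at-1, M5 stuck-at-0, M6 stuck-at-0, M7 stuck-at-0, M8 stuck-at-0, M9 stuck-at-0} — 8 in all.

8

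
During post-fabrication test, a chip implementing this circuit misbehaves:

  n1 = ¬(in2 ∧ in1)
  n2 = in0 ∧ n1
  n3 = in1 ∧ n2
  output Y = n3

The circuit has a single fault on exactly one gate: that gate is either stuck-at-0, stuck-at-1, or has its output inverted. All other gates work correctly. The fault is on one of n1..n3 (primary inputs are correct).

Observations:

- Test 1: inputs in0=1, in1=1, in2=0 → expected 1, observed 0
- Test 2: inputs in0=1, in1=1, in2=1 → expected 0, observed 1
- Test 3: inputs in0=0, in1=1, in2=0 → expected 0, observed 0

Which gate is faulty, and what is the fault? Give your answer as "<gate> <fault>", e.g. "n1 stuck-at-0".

Fault-free values for test 1 (in0=1, in1=1, in2=0): n1=1, n2=1, n3=1, giving Y=1. Observed 0.
Test 1: faults giving observed 0 are {n1 stuck-at-0, n1 inverted output, n2 stuck-at-0, n2 inverted output, n3 stuck-at-0, n3 inverted output}.
Test 2 (in0=1, in1=1, in2=1): fault-free n1=0, n2=0, n3=0 → 0; observed 1. Eliminates n1 stuck-at-0, n2 stuck-at-0, n3 stuck-at-0.
Test 3 (in0=0, in1=1, in2=0): fault-free n1=1, n2=0, n3=0 → 0; observed 0. Eliminates n2 inverted output, n3 inverted output.
Only n1 inverted output is consistent with every test.

n1 inverted output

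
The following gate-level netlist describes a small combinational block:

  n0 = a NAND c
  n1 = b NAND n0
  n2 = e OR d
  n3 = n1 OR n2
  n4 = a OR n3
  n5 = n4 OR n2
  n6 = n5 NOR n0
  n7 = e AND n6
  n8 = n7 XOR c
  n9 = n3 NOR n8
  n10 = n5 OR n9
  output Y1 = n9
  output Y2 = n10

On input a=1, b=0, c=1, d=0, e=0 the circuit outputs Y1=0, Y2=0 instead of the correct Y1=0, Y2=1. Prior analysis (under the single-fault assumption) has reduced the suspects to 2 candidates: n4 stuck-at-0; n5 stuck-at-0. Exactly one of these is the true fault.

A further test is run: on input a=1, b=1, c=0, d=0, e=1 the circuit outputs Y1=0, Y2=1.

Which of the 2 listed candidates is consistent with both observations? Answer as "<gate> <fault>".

Evaluate each candidate on input a=1, b=1, c=0, d=0, e=1:
  n4 stuck-at-0: n0=1, n1=0, n2=1, n3=1, n4=0 [stuck-at-0], n5=1, n6=0, n7=0, n8=0, n9=0, n10=1 → Y1=0, Y2=1 — matches
  n5 stuck-at-0: n0=1, n1=0, n2=1, n3=1, n4=1, n5=0 [stuck-at-0], n6=0, n7=0, n8=0, n9=0, n10=0 → Y1=0, Y2=0 — eliminated
Only n4 stuck-at-0 reproduces the observed Y1=0, Y2=1.

n4 stuck-at-0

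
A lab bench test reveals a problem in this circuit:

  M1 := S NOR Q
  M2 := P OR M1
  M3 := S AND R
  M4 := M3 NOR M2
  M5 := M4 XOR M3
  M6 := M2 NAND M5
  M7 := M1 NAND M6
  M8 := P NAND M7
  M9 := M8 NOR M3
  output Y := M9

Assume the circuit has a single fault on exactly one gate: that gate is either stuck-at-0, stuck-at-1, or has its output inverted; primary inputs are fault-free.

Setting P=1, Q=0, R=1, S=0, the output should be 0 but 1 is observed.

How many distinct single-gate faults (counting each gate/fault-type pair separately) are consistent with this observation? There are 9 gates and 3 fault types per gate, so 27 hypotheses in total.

14

Fault-free: M1=1, M2=1, M3=0, M4=0, M5=0, M6=1, M7=0, M8=1, M9=0 → 0. Observed 1.
  M1: stuck-at-0, inverted output ✓; others ✗
  M2: none of the 3 fault types match ✗
  M3: none of the 3 fault types match ✗
  M4: stuck-at-1, inverted output ✓; others ✗
  M5: stuck-at-1, inverted output ✓; others ✗
  M6: stuck-at-0, inverted output ✓; others ✗
  M7: stuck-at-1, inverted output ✓; others ✗
  M8: stuck-at-0, inverted output ✓; others ✗
  M9: stuck-at-1, inverted output ✓; others ✗
Consistent faults: {M1 stuck-at-0, M1 inverted output, M4 stuck-at-1, M4 inverted output, M5 stuck-at-1, M5 inverted output, M6 stuck-at-0, M6 inverted output, M7 stuck-at-1, M7 inverted output, M8 stuck-at-0, M8 inverted output, M9 stuck-at-1, M9 inverted output} — 14 in all.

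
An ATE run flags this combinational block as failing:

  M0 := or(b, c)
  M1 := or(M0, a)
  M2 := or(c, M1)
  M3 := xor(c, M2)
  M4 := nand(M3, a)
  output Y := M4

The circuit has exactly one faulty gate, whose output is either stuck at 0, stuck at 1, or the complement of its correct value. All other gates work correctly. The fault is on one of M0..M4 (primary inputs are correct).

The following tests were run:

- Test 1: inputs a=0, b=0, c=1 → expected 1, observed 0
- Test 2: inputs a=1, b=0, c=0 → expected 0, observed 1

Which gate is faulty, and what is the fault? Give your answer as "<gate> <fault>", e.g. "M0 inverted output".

Fault-free values for test 1 (a=0, b=0, c=1): M0=1, M1=1, M2=1, M3=0, M4=1, giving Y=1. Observed 0.
Test 1: faults giving observed 0 are {M4 stuck-at-0, M4 inverted output}.
Test 2 (a=1, b=0, c=0): fault-free M0=0, M1=1, M2=1, M3=1, M4=0 → 0; observed 1. Eliminates M4 stuck-at-0.
Only M4 inverted output is consistent with every test.

M4 inverted output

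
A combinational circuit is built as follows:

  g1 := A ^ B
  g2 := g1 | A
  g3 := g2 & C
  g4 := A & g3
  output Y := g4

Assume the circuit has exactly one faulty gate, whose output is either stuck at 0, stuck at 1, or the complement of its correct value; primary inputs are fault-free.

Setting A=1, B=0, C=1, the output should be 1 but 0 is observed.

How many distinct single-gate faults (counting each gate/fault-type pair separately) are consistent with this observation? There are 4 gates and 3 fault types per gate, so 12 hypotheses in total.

Fault-free: g1=1, g2=1, g3=1, g4=1 → 1. Observed 0.
  g1 stuck-at-0: output 1 ✗
  g1 stuck-at-1: output 1 ✗
  g1 inverted output: output 1 ✗
  g2 stuck-at-0: output 0 ✓
  g2 stuck-at-1: output 1 ✗
  g2 inverted output: output 0 ✓
  g3 stuck-at-0: output 0 ✓
  g3 stuck-at-1: output 1 ✗
  g3 inverted output: output 0 ✓
  g4 stuck-at-0: output 0 ✓
  g4 stuck-at-1: output 1 ✗
  g4 inverted output: output 0 ✓
Consistent faults: {g2 stuck-at-0, g2 inverted output, g3 stuck-at-0, g3 inverted output, g4 stuck-at-0, g4 inverted output} — 6 in all.

6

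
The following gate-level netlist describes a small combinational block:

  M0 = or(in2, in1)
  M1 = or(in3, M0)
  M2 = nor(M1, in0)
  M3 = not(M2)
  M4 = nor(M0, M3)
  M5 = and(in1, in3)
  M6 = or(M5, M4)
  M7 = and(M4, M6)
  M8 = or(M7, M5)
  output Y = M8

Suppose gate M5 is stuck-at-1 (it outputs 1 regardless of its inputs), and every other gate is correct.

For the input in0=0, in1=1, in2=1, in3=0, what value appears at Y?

1

Propagate with M5 forced: M0=1, M1=1, M2=0, M3=1, M4=0, M5=1 [stuck-at-1], M6=1, M7=0, M8=1.
So Y = 1. (Without the fault it would be 0.)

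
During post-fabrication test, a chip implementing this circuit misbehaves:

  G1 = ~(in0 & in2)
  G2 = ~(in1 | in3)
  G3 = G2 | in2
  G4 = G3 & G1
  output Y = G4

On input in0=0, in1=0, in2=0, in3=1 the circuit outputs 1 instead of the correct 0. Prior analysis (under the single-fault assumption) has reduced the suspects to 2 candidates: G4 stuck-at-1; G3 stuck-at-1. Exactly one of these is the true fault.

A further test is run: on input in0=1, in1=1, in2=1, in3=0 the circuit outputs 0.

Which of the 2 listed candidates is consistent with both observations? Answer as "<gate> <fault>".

Evaluate each candidate on input in0=1, in1=1, in2=1, in3=0:
  G4 stuck-at-1: G1=0, G2=0, G3=1, G4=1 [stuck-at-1] → 1 — eliminated
  G3 stuck-at-1: G1=0, G2=0, G3=1 [stuck-at-1], G4=0 → 0 — matches
Only G3 stuck-at-1 reproduces the observed 0.

G3 stuck-at-1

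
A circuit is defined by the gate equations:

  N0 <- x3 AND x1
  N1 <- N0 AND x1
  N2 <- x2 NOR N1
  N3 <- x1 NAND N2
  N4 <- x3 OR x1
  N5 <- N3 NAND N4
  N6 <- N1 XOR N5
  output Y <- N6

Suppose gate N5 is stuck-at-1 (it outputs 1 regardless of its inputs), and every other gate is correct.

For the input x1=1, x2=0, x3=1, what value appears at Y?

Propagate with N5 forced: N0=1, N1=1, N2=0, N3=1, N4=1, N5=1 [stuck-at-1], N6=0.
So Y = 0. (Without the fault it would be 1.)

0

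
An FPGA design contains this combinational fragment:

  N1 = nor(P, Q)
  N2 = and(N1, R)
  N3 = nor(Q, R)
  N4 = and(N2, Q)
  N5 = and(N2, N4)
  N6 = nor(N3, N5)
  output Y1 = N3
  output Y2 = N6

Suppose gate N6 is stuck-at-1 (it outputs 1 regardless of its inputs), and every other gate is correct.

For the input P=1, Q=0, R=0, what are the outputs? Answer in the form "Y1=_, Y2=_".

Y1=1, Y2=1

Propagate with N6 forced: N1=0, N2=0, N3=1, N4=0, N5=0, N6=1 [stuck-at-1].
So the outputs are Y1=1, Y2=1. (Without the fault they would be Y1=1, Y2=0.)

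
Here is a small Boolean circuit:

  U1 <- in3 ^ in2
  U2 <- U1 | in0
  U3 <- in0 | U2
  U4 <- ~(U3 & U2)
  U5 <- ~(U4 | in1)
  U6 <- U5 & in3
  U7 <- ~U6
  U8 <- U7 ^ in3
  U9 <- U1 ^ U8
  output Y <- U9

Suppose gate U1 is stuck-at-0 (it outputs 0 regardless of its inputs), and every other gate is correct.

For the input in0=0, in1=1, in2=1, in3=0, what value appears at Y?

1

Propagate with U1 forced: U1=0 [stuck-at-0], U2=0, U3=0, U4=1, U5=0, U6=0, U7=1, U8=1, U9=1.
So Y = 1. (Without the fault it would be 0.)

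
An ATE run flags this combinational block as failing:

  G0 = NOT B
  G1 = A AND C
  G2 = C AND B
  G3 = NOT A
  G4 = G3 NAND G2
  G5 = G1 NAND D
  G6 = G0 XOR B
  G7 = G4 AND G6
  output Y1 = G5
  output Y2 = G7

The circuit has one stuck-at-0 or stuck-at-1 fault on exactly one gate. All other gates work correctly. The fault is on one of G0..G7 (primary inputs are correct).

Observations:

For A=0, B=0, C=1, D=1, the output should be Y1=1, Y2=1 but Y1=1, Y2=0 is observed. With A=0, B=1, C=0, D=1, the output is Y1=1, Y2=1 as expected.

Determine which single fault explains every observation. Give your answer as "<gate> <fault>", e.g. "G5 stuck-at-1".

G0 stuck-at-0

Fault-free values for test 1 (A=0, B=0, C=1, D=1): G0=1, G1=0, G2=0, G3=1, G4=1, G5=1, G6=1, G7=1, giving Y1=1, Y2=1. Observed Y1=1, Y2=0.
Test 1: faults giving observed Y1=1, Y2=0 are {G0 stuck-at-0, G2 stuck-at-1, G4 stuck-at-0, G6 stuck-at-0, G7 stuck-at-0}.
Test 2 (A=0, B=1, C=0, D=1): fault-free G0=0, G1=0, G2=0, G3=1, G4=1, G5=1, G6=1, G7=1 → Y1=1, Y2=1; observed Y1=1, Y2=1. Eliminates G2 stuck-at-1, G4 stuck-at-0, G6 stuck-at-0, G7 stuck-at-0.
Only G0 stuck-at-0 is consistent with every test.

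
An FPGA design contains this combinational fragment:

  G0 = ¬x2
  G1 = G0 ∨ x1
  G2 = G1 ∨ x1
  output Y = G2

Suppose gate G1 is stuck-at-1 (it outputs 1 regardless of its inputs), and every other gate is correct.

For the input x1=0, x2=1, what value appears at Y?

1

Propagate with G1 forced: G0=0, G1=1 [stuck-at-1], G2=1.
So Y = 1. (Without the fault it would be 0.)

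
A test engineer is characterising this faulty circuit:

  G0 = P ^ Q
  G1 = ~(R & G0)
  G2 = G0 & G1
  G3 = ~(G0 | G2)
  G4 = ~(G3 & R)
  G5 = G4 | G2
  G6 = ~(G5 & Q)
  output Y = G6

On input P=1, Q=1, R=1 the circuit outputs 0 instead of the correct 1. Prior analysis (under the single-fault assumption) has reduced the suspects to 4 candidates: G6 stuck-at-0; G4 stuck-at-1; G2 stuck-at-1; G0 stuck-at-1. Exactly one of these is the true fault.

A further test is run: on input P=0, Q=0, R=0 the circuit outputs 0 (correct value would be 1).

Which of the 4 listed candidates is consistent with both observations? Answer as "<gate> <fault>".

Evaluate each candidate on input P=0, Q=0, R=0:
  G6 stuck-at-0: G0=0, G1=1, G2=0, G3=1, G4=1, G5=1, G6=0 [stuck-at-0] → 0 — matches
  G4 stuck-at-1: G0=0, G1=1, G2=0, G3=1, G4=1 [stuck-at-1], G5=1, G6=1 → 1 — eliminated
  G2 stuck-at-1: G0=0, G1=1, G2=1 [stuck-at-1], G3=0, G4=1, G5=1, G6=1 → 1 — eliminated
  G0 stuck-at-1: G0=1 [stuck-at-1], G1=1, G2=1, G3=0, G4=1, G5=1, G6=1 → 1 — eliminated
Only G6 stuck-at-0 reproduces the observed 0.

G6 stuck-at-0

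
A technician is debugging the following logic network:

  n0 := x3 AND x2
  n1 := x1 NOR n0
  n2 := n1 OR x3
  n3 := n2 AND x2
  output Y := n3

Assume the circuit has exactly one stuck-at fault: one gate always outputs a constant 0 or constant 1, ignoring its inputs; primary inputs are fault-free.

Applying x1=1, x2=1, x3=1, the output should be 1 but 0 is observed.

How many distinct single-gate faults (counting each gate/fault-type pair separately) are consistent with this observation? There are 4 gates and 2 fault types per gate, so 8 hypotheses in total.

Fault-free: n0=1, n1=0, n2=1, n3=1 → 1. Observed 0.
  n0 stuck-at-0: output 1 ✗
  n0 stuck-at-1: output 1 ✗
  n1 stuck-at-0: output 1 ✗
  n1 stuck-at-1: output 1 ✗
  n2 stuck-at-0: output 0 ✓
  n2 stuck-at-1: output 1 ✗
  n3 stuck-at-0: output 0 ✓
  n3 stuck-at-1: output 1 ✗
Consistent faults: {n2 stuck-at-0, n3 stuck-at-0} — 2 in all.

2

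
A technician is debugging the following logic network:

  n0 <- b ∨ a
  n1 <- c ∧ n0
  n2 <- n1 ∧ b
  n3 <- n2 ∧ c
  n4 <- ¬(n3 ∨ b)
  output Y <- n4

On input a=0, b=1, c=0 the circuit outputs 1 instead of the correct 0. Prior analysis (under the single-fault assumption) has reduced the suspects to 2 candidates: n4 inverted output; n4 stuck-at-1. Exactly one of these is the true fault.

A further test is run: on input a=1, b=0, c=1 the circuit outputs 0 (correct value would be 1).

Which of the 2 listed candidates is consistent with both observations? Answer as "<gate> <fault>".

n4 inverted output

Evaluate each candidate on input a=1, b=0, c=1:
  n4 inverted output: n0=1, n1=1, n2=0, n3=0, n4=0 [inverted output] → 0 — matches
  n4 stuck-at-1: n0=1, n1=1, n2=0, n3=0, n4=1 [stuck-at-1] → 1 — eliminated
Only n4 inverted output reproduces the observed 0.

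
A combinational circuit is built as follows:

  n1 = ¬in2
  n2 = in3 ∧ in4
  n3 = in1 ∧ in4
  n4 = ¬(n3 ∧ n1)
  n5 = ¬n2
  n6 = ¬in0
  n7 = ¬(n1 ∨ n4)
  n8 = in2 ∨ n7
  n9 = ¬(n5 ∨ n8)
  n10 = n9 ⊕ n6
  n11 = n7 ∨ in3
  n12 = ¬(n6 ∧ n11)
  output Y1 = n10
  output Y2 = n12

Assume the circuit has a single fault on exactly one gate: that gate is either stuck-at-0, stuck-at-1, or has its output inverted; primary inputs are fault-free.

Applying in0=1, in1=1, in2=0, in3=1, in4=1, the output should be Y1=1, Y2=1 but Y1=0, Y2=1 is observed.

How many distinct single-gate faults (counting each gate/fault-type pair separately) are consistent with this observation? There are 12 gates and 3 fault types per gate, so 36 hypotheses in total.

12

Fault-free: n1=1, n2=1, n3=1, n4=0, n5=0, n6=0, n7=0, n8=0, n9=1, n10=1, n11=1, n12=1 → Y1=1, Y2=1. Observed Y1=0, Y2=1.
  n1: none of the 3 fault types match ✗
  n2: stuck-at-0, inverted output ✓; others ✗
  n3: none of the 3 fault types match ✗
  n4: none of the 3 fault types match ✗
  n5: stuck-at-1, inverted output ✓; others ✗
  n6: none of the 3 fault types match ✗
  n7: stuck-at-1, inverted output ✓; others ✗
  n8: stuck-at-1, inverted output ✓; others ✗
  n9: stuck-at-0, inverted output ✓; others ✗
  n10: stuck-at-0, inverted output ✓; others ✗
  n11: none of the 3 fault types match ✗
  n12: none of the 3 fault types match ✗
Consistent faults: {n2 stuck-at-0, n2 inverted output, n5 stuck-at-1, n5 inverted output, n7 stuck-at-1, n7 inverted output, n8 stuck-at-1, n8 inverted output, n9 stuck-at-0, n9 inverted output, n10 stuck-at-0, n10 inverted output} — 12 in all.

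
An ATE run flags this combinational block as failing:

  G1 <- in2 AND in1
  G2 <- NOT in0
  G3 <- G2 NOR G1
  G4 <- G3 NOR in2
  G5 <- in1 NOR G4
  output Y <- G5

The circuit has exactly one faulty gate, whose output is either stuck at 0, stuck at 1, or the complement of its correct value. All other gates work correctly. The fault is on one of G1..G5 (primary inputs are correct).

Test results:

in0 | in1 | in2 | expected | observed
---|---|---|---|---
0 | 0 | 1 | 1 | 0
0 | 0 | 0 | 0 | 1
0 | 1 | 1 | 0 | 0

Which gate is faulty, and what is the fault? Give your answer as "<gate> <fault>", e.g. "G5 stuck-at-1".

Fault-free values for test 1 (in0=0, in1=0, in2=1): G1=0, G2=1, G3=0, G4=0, G5=1, giving Y=1. Observed 0.
Test 1: faults giving observed 0 are {G4 stuck-at-1, G4 inverted output, G5 stuck-at-0, G5 inverted output}.
Test 2 (in0=0, in1=0, in2=0): fault-free G1=0, G2=1, G3=0, G4=1, G5=0 → 0; observed 1. Eliminates G4 stuck-at-1, G5 stuck-at-0.
Test 3 (in0=0, in1=1, in2=1): fault-free G1=1, G2=1, G3=0, G4=0, G5=0 → 0; observed 0. Eliminates G5 inverted output.
Only G4 inverted output is consistent with every test.

G4 inverted output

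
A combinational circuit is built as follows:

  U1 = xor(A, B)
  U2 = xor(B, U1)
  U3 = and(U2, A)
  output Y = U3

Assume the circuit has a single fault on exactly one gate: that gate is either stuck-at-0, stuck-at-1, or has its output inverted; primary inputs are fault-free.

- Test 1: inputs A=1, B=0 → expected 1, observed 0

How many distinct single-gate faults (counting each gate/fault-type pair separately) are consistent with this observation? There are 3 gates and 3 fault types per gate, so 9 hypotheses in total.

6

Fault-free: U1=1, U2=1, U3=1 → 1. Observed 0.
  U1 stuck-at-0: output 0 ✓
  U1 stuck-at-1: output 1 ✗
  U1 inverted output: output 0 ✓
  U2 stuck-at-0: output 0 ✓
  U2 stuck-at-1: output 1 ✗
  U2 inverted output: output 0 ✓
  U3 stuck-at-0: output 0 ✓
  U3 stuck-at-1: output 1 ✗
  U3 inverted output: output 0 ✓
Consistent faults: {U1 stuck-at-0, U1 inverted output, U2 stuck-at-0, U2 inverted output, U3 stuck-at-0, U3 inverted output} — 6 in all.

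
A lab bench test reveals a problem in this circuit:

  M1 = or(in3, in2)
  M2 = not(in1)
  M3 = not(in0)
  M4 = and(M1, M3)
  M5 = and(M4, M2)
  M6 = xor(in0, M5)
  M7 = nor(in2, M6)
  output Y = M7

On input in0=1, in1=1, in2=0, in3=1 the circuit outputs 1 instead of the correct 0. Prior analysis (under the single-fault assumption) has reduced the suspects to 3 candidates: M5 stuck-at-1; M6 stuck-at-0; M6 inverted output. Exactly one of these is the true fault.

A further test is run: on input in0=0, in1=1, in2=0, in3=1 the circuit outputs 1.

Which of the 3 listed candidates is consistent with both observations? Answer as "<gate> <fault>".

Evaluate each candidate on input in0=0, in1=1, in2=0, in3=1:
  M5 stuck-at-1: M1=1, M2=0, M3=1, M4=1, M5=1 [stuck-at-1], M6=1, M7=0 → 0 — eliminated
  M6 stuck-at-0: M1=1, M2=0, M3=1, M4=1, M5=0, M6=0 [stuck-at-0], M7=1 → 1 — matches
  M6 inverted output: M1=1, M2=0, M3=1, M4=1, M5=0, M6=1 [inverted output], M7=0 → 0 — eliminated
Only M6 stuck-at-0 reproduces the observed 1.

M6 stuck-at-0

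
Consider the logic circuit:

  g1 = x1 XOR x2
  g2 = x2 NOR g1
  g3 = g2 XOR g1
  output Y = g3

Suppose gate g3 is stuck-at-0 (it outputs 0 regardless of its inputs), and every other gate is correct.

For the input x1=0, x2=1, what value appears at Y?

0

Propagate with g3 forced: g1=1, g2=0, g3=0 [stuck-at-0].
So Y = 0. (Without the fault it would be 1.)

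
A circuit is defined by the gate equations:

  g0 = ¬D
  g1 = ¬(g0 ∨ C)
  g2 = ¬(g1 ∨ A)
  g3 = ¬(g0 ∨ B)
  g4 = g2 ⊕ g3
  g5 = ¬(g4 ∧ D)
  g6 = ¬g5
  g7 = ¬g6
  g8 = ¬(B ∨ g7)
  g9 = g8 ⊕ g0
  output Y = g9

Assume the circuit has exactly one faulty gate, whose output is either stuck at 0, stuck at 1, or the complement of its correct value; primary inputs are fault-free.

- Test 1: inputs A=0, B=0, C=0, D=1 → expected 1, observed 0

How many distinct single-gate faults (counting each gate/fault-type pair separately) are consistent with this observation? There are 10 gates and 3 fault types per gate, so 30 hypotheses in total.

Fault-free: g0=0, g1=1, g2=0, g3=1, g4=1, g5=0, g6=1, g7=0, g8=1, g9=1 → 1. Observed 0.
  g0: stuck-at-1, inverted output ✓; others ✗
  g1: stuck-at-0, inverted output ✓; others ✗
  g2: stuck-at-1, inverted output ✓; others ✗
  g3: stuck-at-0, inverted output ✓; others ✗
  g4: stuck-at-0, inverted output ✓; others ✗
  g5: stuck-at-1, inverted output ✓; others ✗
  g6: stuck-at-0, inverted output ✓; others ✗
  g7: stuck-at-1, inverted output ✓; others ✗
  g8: stuck-at-0, inverted output ✓; others ✗
  g9: stuck-at-0, inverted output ✓; others ✗
Consistent faults: {g0 stuck-at-1, g0 inverted output, g1 stuck-at-0, g1 inverted output, g2 stuck-at-1, g2 inverted output, g3 stuck-at-0, g3 inverted output, g4 stuck-at-0, g4 inverted output, g5 stuck-at-1, g5 inverted output, g6 stuck-at-0, g6 inverted output, g7 stuck-at-1, g7 inverted output, g8 stuck-at-0, g8 inverted output, g9 stuck-at-0, g9 inverted output} — 20 in all.

20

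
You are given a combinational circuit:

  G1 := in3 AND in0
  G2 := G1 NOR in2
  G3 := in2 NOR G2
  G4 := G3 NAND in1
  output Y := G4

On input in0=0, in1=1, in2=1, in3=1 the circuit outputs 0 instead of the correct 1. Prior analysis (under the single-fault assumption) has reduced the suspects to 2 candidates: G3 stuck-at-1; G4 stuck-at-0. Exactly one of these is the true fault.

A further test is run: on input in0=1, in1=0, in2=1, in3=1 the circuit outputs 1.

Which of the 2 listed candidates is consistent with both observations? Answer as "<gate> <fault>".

G3 stuck-at-1

Evaluate each candidate on input in0=1, in1=0, in2=1, in3=1:
  G3 stuck-at-1: G1=1, G2=0, G3=1 [stuck-at-1], G4=1 → 1 — matches
  G4 stuck-at-0: G1=1, G2=0, G3=0, G4=0 [stuck-at-0] → 0 — eliminated
Only G3 stuck-at-1 reproduces the observed 1.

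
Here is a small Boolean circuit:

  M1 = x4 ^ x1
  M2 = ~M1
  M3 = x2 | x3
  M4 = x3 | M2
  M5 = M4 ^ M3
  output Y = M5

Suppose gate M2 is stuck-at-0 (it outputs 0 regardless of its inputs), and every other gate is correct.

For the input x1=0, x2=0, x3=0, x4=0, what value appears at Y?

Propagate with M2 forced: M1=0, M2=0 [stuck-at-0], M3=0, M4=0, M5=0.
So Y = 0. (Without the fault it would be 1.)

0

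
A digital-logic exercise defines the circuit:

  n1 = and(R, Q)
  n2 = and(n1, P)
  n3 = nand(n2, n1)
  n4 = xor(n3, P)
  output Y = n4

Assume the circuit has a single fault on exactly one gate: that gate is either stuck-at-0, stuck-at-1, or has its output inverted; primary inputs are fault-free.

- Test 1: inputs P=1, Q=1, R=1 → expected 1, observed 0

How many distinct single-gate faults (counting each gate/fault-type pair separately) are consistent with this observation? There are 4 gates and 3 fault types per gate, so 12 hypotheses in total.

Fault-free: n1=1, n2=1, n3=0, n4=1 → 1. Observed 0.
  n1 stuck-at-0: output 0 ✓
  n1 stuck-at-1: output 1 ✗
  n1 inverted output: output 0 ✓
  n2 stuck-at-0: output 0 ✓
  n2 stuck-at-1: output 1 ✗
  n2 inverted output: output 0 ✓
  n3 stuck-at-0: output 1 ✗
  n3 stuck-at-1: output 0 ✓
  n3 inverted output: output 0 ✓
  n4 stuck-at-0: output 0 ✓
  n4 stuck-at-1: output 1 ✗
  n4 inverted output: output 0 ✓
Consistent faults: {n1 stuck-at-0, n1 inverted output, n2 stuck-at-0, n2 inverted output, n3 stuck-at-1, n3 inverted output, n4 stuck-at-0, n4 inverted output} — 8 in all.

8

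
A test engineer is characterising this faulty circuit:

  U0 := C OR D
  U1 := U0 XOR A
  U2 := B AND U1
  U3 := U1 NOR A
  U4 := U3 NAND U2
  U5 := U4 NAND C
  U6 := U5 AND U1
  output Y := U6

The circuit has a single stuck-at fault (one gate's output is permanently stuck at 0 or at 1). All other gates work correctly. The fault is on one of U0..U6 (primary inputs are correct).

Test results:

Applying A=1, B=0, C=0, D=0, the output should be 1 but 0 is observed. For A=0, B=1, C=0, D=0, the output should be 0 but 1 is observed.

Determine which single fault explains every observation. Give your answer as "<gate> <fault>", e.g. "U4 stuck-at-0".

U0 stuck-at-1

Fault-free values for test 1 (A=1, B=0, C=0, D=0): U0=0, U1=1, U2=0, U3=0, U4=1, U5=1, U6=1, giving Y=1. Observed 0.
Test 1: faults giving observed 0 are {U0 stuck-at-1, U1 stuck-at-0, U5 stuck-at-0, U6 stuck-at-0}.
Test 2 (A=0, B=1, C=0, D=0): fault-free U0=0, U1=0, U2=0, U3=1, U4=1, U5=1, U6=0 → 0; observed 1. Eliminates U1 stuck-at-0, U5 stuck-at-0, U6 stuck-at-0.
Only U0 stuck-at-1 is consistent with every test.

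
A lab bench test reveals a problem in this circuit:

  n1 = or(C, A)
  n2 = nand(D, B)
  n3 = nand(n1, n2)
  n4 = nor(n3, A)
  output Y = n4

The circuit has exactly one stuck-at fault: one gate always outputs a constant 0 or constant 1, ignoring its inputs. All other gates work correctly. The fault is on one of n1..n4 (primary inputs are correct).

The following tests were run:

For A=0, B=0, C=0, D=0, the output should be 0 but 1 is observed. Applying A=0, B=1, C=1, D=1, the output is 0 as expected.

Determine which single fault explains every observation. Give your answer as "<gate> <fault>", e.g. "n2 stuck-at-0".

Fault-free values for test 1 (A=0, B=0, C=0, D=0): n1=0, n2=1, n3=1, n4=0, giving Y=0. Observed 1.
Test 1: faults giving observed 1 are {n1 stuck-at-1, n3 stuck-at-0, n4 stuck-at-1}.
Test 2 (A=0, B=1, C=1, D=1): fault-free n1=1, n2=0, n3=1, n4=0 → 0; observed 0. Eliminates n3 stuck-at-0, n4 stuck-at-1.
Only n1 stuck-at-1 is consistent with every test.

n1 stuck-at-1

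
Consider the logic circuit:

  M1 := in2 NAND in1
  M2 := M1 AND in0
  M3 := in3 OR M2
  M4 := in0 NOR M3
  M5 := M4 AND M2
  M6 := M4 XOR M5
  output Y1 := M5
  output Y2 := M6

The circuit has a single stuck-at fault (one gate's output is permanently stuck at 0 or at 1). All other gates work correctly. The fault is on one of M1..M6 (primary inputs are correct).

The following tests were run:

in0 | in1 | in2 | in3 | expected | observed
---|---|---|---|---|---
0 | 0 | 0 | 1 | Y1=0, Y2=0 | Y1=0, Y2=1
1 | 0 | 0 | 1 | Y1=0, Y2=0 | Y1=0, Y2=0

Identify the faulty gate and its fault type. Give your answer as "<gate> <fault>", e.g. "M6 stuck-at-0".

Fault-free values for test 1 (in0=0, in1=0, in2=0, in3=1): M1=1, M2=0, M3=1, M4=0, M5=0, M6=0, giving Y1=0, Y2=0. Observed Y1=0, Y2=1.
Test 1: faults giving observed Y1=0, Y2=1 are {M3 stuck-at-0, M4 stuck-at-1, M6 stuck-at-1}.
Test 2 (in0=1, in1=0, in2=0, in3=1): fault-free M1=1, M2=1, M3=1, M4=0, M5=0, M6=0 → Y1=0, Y2=0; observed Y1=0, Y2=0. Eliminates M4 stuck-at-1, M6 stuck-at-1.
Only M3 stuck-at-0 is consistent with every test.

M3 stuck-at-0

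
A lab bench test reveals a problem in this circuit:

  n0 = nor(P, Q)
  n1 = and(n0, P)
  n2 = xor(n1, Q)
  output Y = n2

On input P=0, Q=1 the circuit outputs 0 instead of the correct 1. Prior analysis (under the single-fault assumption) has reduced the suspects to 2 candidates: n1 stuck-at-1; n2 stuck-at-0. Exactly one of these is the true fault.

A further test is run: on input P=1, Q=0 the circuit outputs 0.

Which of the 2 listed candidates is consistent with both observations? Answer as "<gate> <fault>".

Evaluate each candidate on input P=1, Q=0:
  n1 stuck-at-1: n0=0, n1=1 [stuck-at-1], n2=1 → 1 — eliminated
  n2 stuck-at-0: n0=0, n1=0, n2=0 [stuck-at-0] → 0 — matches
Only n2 stuck-at-0 reproduces the observed 0.

n2 stuck-at-0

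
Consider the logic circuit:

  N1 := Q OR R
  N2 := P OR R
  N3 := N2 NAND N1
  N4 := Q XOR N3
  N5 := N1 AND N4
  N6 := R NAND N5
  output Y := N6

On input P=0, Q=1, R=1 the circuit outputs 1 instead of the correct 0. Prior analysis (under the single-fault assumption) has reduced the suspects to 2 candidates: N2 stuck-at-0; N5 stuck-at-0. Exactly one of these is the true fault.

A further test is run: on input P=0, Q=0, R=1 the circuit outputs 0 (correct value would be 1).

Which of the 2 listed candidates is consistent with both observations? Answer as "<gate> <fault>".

N2 stuck-at-0

Evaluate each candidate on input P=0, Q=0, R=1:
  N2 stuck-at-0: N1=1, N2=0 [stuck-at-0], N3=1, N4=1, N5=1, N6=0 → 0 — matches
  N5 stuck-at-0: N1=1, N2=1, N3=0, N4=0, N5=0 [stuck-at-0], N6=1 → 1 — eliminated
Only N2 stuck-at-0 reproduces the observed 0.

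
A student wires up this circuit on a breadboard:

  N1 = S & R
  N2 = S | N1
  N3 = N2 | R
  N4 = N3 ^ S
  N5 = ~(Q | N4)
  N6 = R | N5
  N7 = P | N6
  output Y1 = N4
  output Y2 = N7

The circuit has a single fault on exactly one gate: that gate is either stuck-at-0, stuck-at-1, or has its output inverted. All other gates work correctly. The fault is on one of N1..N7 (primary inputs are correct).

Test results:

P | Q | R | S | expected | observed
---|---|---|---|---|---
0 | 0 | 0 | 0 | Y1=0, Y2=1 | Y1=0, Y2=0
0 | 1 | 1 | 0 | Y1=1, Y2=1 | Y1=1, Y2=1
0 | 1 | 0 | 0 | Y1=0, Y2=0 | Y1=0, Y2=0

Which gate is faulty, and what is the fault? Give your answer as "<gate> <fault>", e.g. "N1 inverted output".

Fault-free values for test 1 (P=0, Q=0, R=0, S=0): N1=0, N2=0, N3=0, N4=0, N5=1, N6=1, N7=1, giving Y1=0, Y2=1. Observed Y1=0, Y2=0.
Test 1: faults giving observed Y1=0, Y2=0 are {N5 stuck-at-0, N5 inverted output, N6 stuck-at-0, N6 inverted output, N7 stuck-at-0, N7 inverted output}.
Test 2 (P=0, Q=1, R=1, S=0): fault-free N1=0, N2=0, N3=1, N4=1, N5=0, N6=1, N7=1 → Y1=1, Y2=1; observed Y1=1, Y2=1. Eliminates N6 stuck-at-0, N6 inverted output, N7 stuck-at-0, N7 inverted output.
Test 3 (P=0, Q=1, R=0, S=0): fault-free N1=0, N2=0, N3=0, N4=0, N5=0, N6=0, N7=0 → Y1=0, Y2=0; observed Y1=0, Y2=0. Eliminates N5 inverted output.
Only N5 stuck-at-0 is consistent with every test.

N5 stuck-at-0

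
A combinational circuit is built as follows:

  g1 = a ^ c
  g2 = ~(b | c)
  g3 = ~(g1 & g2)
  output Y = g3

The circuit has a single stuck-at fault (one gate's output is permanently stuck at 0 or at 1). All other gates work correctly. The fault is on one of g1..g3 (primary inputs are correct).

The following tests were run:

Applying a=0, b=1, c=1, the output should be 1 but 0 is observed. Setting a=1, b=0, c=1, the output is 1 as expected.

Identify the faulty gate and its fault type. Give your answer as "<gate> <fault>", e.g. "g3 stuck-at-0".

g2 stuck-at-1

Fault-free values for test 1 (a=0, b=1, c=1): g1=1, g2=0, g3=1, giving Y=1. Observed 0.
Test 1: faults giving observed 0 are {g2 stuck-at-1, g3 stuck-at-0}.
Test 2 (a=1, b=0, c=1): fault-free g1=0, g2=0, g3=1 → 1; observed 1. Eliminates g3 stuck-at-0.
Only g2 stuck-at-1 is consistent with every test.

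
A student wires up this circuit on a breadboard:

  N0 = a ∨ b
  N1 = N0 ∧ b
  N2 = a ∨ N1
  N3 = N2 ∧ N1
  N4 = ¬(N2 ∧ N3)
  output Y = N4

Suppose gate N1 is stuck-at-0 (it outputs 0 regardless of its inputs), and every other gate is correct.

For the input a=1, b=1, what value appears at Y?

1

Propagate with N1 forced: N0=1, N1=0 [stuck-at-0], N2=1, N3=0, N4=1.
So Y = 1. (Without the fault it would be 0.)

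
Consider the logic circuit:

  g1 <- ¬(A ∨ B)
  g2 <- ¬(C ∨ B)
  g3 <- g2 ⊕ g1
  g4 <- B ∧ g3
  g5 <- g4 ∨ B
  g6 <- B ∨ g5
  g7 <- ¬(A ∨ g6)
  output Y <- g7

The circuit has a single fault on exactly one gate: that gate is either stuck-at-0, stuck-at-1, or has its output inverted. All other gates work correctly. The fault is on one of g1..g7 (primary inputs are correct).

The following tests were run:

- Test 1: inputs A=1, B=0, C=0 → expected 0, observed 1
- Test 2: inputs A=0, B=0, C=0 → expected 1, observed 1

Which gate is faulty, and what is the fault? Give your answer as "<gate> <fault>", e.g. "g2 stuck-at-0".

Fault-free values for test 1 (A=1, B=0, C=0): g1=0, g2=1, g3=1, g4=0, g5=0, g6=0, g7=0, giving Y=0. Observed 1.
Test 1: faults giving observed 1 are {g7 stuck-at-1, g7 inverted output}.
Test 2 (A=0, B=0, C=0): fault-free g1=1, g2=1, g3=0, g4=0, g5=0, g6=0, g7=1 → 1; observed 1. Eliminates g7 inverted output.
Only g7 stuck-at-1 is consistent with every test.

g7 stuck-at-1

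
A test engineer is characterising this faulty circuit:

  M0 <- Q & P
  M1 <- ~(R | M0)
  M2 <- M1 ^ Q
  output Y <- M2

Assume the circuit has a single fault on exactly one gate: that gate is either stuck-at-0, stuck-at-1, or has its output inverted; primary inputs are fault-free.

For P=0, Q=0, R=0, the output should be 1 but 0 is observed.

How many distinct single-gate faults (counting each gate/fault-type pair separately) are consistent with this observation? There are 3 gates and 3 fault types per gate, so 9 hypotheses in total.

6

Fault-free: M0=0, M1=1, M2=1 → 1. Observed 0.
  M0 stuck-at-0: output 1 ✗
  M0 stuck-at-1: output 0 ✓
  M0 inverted output: output 0 ✓
  M1 stuck-at-0: output 0 ✓
  M1 stuck-at-1: output 1 ✗
  M1 inverted output: output 0 ✓
  M2 stuck-at-0: output 0 ✓
  M2 stuck-at-1: output 1 ✗
  M2 inverted output: output 0 ✓
Consistent faults: {M0 stuck-at-1, M0 inverted output, M1 stuck-at-0, M1 inverted output, M2 stuck-at-0, M2 inverted output} — 6 in all.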